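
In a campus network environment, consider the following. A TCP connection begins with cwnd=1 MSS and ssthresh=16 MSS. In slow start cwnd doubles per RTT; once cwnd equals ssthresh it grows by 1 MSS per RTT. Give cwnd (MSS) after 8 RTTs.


RTT 0: cwnd = 1 MSS (initial)
RTT 1: cwnd = 2 MSS (slow start, doubled)
RTT 2: cwnd = 4 MSS (slow start, doubled)
RTT 3: cwnd = 8 MSS (slow start, doubled)
RTT 4: cwnd = 16 MSS (slow start, doubled)
RTT 5: cwnd = 17 MSS (congestion avoidance, +1)
RTT 6: cwnd = 18 MSS (congestion avoidance, +1)
RTT 7: cwnd = 19 MSS (congestion avoidance, +1)
RTT 8: cwnd = 20 MSS (congestion avoidance, +1)

20


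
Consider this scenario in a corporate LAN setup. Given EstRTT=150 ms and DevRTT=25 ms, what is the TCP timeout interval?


Given: EstRTT = 150 ms, DevRTT = 25 ms
Timeout = EstRTT + 4 * DevRTT
4 * DevRTT = 4 * 25 = 100
Timeout = 150 + 100 = 250 ms

250


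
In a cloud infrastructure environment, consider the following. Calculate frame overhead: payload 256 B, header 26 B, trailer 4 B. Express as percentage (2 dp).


Given: payload = 256 B, header = 26 B, trailer = 4 B
Overhead bytes = header + trailer = 26 + 4 = 30
Total frame = payload + overhead = 256 + 30 = 286
Overhead % = 30 / 286 * 100 = 10.4895% -> 10.49% (2 dp)

10.49


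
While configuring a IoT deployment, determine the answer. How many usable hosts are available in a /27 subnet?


Given: subnet mask /27
Host bits = 32 - 27 = 5
Total addresses = 2^5 = 32
Usable hosts = 32 - 2 (network + broadcast) = 30

30


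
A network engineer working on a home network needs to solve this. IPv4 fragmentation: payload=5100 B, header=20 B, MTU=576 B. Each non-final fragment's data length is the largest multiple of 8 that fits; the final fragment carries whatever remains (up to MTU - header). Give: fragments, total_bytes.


Max data per non-final fragment = floor((MTU - header)/8)*8 = floor((576 - 20)/8)*8 = floor(556/8)*8 = 552 B
Final fragment needs no 8-byte alignment: it can carry up to MTU - header = 556 B
Non-final fragments needed = ceil((payload - 556) / 552) = ceil(4544/552) = ceil(8.2319) = 9
Number of fragments = 9 + 1 = 10
Fragment sizes (data): 9 * 552 B + 132 B (last, 132 <= 556 OK)
Total bytes sent = payload + n_frags * header = 5100 + 10*20 = 5100 + 200 = 5300 B

10, 5300


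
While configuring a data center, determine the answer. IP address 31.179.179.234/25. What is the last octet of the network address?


Given: IP = 31.179.179.234, prefix = /25
Subnet mask = 255.255.255.128
Last octet of IP: 234
Last octet of mask: 128
Network last octet = 234 AND 128 = 128

128


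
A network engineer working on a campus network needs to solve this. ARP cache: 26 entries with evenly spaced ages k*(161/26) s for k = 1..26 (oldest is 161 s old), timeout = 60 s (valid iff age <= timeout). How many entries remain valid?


Ages are k * 161/26 s for k = 1..26 (spacing = 6.1923 s).
Entry k is valid iff k * 161/26 <= 60 iff k <= 26 * 60 / 161 = 9.6894
n_valid = floor(9.6894) = 9
(n_stale = 26 - 9 = 17)

9


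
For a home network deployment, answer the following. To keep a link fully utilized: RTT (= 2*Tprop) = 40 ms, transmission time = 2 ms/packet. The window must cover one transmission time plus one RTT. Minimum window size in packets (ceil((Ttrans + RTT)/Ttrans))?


Given: Ttrans = 2 ms, RTT = 40 ms (= 2 * Tprop, Tprop = 20 ms)
Time until first ACK returns = Ttrans + RTT = 2 + 40 = 42 ms
Need W * Ttrans >= Ttrans + RTT  ->  W >= (Ttrans + RTT) / Ttrans
(Ttrans + RTT) / Ttrans = 42 / 2 = 21
W_min = ceil(21) = 21

21


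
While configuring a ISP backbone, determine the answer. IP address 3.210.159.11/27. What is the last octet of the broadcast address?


Given: IP = 3.210.159.11, prefix = /27
Host bits = 32 - 27 = 5
Network last octet = 11 AND mask = 0
Host part size = 2^5 - 1 = 31
Broadcast last octet = 0 OR 31 = 31

31


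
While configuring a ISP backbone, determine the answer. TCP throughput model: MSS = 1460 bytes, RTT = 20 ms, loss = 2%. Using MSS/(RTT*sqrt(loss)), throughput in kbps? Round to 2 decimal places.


Given: MSS = 1460 bytes, RTT = 20 ms, loss = 2%
RTT in seconds = 20 / 1000 = 0.02
Loss rate = 2% = 0.02
sqrt(loss) = sqrt(0.02) = 0.141421356237
Throughput (bytes/s) = 1460 / (0.02 * 0.141421356237) = 516187.9503
Throughput (kbps) = 516187.9503 * 8 / 1000 = 4129.503602 -> 4129.50 kbps (2 dp)

4129.50


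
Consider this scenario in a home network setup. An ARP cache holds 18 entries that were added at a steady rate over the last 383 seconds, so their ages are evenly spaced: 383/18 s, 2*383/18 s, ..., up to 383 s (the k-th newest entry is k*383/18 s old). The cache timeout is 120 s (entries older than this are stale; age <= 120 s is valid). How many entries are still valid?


Ages are k * 383/18 s for k = 1..18 (spacing = 21.2778 s).
Entry k is valid iff k * 383/18 <= 120 iff k <= 18 * 120 / 383 = 5.6397
n_valid = floor(5.6397) = 5
(n_stale = 18 - 5 = 13)

5


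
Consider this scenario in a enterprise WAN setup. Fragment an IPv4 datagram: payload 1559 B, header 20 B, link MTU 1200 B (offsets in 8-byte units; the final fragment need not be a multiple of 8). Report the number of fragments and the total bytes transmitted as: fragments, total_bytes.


Max data per non-final fragment = floor((MTU - header)/8)*8 = floor((1200 - 20)/8)*8 = floor(1180/8)*8 = 1176 B
Final fragment needs no 8-byte alignment: it can carry up to MTU - header = 1180 B
Non-final fragments needed = ceil((payload - 1180) / 1176) = ceil(379/1176) = ceil(0.3223) = 1
Number of fragments = 1 + 1 = 2
Fragment sizes (data): 1 * 1176 B + 383 B (last, 383 <= 1180 OK)
Total bytes sent = payload + n_frags * header = 1559 + 2*20 = 1559 + 40 = 1599 B

2, 1599


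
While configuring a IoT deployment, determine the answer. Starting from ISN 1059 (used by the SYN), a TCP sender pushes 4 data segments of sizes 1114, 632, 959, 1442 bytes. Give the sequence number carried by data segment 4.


The SYN occupies sequence number ISN = 1059, so the first data byte is ISN + 1 = 1060.
SEQ of data segment i = (ISN + 1) + sum of payload sizes of segments 1..i-1.
Segment 1: SEQ = 1060, payload = 1114 bytes
Segment 2: SEQ = 2174, payload = 632 bytes
Segment 3: SEQ = 2806, payload = 959 bytes
Segment 4: SEQ = 3765, payload = 1442 bytes
SEQ of segment 4 = 1060 + 1114 + 632 + 959 = 3765

3765


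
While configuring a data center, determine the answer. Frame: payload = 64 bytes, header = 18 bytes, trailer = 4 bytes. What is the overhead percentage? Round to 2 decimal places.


Given: payload = 64 B, header = 18 B, trailer = 4 B
Overhead bytes = header + trailer = 18 + 4 = 22
Total frame = payload + overhead = 64 + 22 = 86
Overhead % = 22 / 86 * 100 = 25.5814% -> 25.58% (2 dp)

25.58


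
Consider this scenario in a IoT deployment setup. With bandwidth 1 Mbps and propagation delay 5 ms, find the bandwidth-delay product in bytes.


Given: bandwidth = 1 Mbps, delay = 5 ms
BDP in bits = 1 * 10^6 * 5 / 1000
BDP in bits = 5000
BDP in bytes = 5000 / 8 = 625

625


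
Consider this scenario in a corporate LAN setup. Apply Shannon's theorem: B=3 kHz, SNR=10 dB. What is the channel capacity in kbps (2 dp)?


Given: B = 3 kHz, SNR = 10 dB
SNR linear = 10^(10/10) = 10
1 + SNR = 11
log2(11) = 3.4594316186
C = 3 * 1000 * 3.4594316186 = 10378.2949 bps
C = 10.378295 kbps -> 10.38 kbps (2 dp)

10.38


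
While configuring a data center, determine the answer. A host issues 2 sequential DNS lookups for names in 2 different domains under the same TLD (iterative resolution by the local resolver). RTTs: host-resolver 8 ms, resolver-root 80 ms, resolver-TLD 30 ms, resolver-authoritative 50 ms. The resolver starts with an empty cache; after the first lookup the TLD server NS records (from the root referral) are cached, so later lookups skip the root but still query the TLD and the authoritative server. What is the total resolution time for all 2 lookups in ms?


Lookup 1 (cold cache): local + root + TLD + auth = 8 + 80 + 30 + 50 = 168 ms
Lookups 2..2 (TLD NS cached -> skip root; new domain -> still ask TLD and auth): local + TLD + auth = 8 + 30 + 50 = 88 ms each
Remaining 1 lookups: 1 * 88 = 88 ms
Total = 168 + 88 = 256 ms

256


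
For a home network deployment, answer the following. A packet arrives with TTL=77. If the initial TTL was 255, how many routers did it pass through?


Given: initial TTL = 255, received TTL = 77
Hops = initial TTL - received TTL
Hops = 255 - 77 = 178

178


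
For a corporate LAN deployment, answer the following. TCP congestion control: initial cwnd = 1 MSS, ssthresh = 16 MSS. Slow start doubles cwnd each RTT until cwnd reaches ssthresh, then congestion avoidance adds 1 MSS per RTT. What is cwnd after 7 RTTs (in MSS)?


RTT 0: cwnd = 1 MSS (initial)
RTT 1: cwnd = 2 MSS (slow start, doubled)
RTT 2: cwnd = 4 MSS (slow start, doubled)
RTT 3: cwnd = 8 MSS (slow start, doubled)
RTT 4: cwnd = 16 MSS (slow start, doubled)
RTT 5: cwnd = 17 MSS (congestion avoidance, +1)
RTT 6: cwnd = 18 MSS (congestion avoidance, +1)
RTT 7: cwnd = 19 MSS (congestion avoidance, +1)

19


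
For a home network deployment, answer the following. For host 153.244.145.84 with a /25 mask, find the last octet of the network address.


Given: IP = 153.244.145.84, prefix = /25
Subnet mask = 255.255.255.128
Last octet of IP: 84
Last octet of mask: 128
Network last octet = 84 AND 128 = 0

0


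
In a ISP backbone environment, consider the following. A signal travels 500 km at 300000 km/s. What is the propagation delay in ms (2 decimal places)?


Given: distance = 500 km, speed = 300000 km/s
Delay = distance / speed = 500 / 300000 seconds
Delay in ms = 500 * 1000 / 300000
Delay = 1.6667 ms
Rounded to 2 dp = 1.67 ms

1.67


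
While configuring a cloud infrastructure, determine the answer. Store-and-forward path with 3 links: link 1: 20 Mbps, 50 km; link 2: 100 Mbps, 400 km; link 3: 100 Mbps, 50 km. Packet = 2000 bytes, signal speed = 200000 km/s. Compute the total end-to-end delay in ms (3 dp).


Packet = 2000 bytes = 16000 bits. Store-and-forward: sum (t_trans + t_prop) per link.
Link 1: t_trans = 16000/(20*10^6) s = 0.8000 ms; t_prop = 50/200000 s = 0.2500 ms; subtotal = 1.0500 ms
Link 2: t_trans = 16000/(100*10^6) s = 0.1600 ms; t_prop = 400/200000 s = 2.0000 ms; subtotal = 2.1600 ms
Link 3: t_trans = 16000/(100*10^6) s = 0.1600 ms; t_prop = 50/200000 s = 0.2500 ms; subtotal = 0.4100 ms
End-to-end = 1.0500 + 2.1600 + 0.4100 = 3.6200 ms -> 3.620 ms (3 dp)

3.620


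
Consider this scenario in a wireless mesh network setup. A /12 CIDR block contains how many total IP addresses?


Given: CIDR prefix /12
Host bits = 32 - 12 = 20
Total addresses = 2^20 = 1048576

1048576


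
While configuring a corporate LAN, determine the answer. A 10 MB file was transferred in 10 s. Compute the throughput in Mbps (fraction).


Given: file = 10 MB, time = 10 s
File in Mb = 10 * 8 = 80 Mb
Throughput = 80 / 10 Mbps
Throughput = 8 Mbps

8


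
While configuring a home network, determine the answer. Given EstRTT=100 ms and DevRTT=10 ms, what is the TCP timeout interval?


Given: EstRTT = 100 ms, DevRTT = 10 ms
Timeout = EstRTT + 4 * DevRTT
4 * DevRTT = 4 * 10 = 40
Timeout = 100 + 40 = 140 ms

140


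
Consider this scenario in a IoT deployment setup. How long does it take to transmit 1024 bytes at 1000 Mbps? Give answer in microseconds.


Given: packet = 1024 bytes, bandwidth = 1000 Mbps
Packet in bits = 1024 * 8 = 8192 bits
Bandwidth = 1000 * 10^6 = 1000000000 bps
Time = 8192 / 1000000000 seconds
Time in us = 8192 * 10^6 / 1000000000 = 8.192

8.192


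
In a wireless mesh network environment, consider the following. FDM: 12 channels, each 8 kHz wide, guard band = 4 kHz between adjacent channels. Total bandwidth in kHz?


Given: 12 channels, 8 kHz each, guard = 4 kHz
Channel bandwidth = 12 * 8 = 96 kHz
Guard bands = 11 gaps * 4 kHz = 44 kHz
Total = 96 + 44 = 140 kHz

140


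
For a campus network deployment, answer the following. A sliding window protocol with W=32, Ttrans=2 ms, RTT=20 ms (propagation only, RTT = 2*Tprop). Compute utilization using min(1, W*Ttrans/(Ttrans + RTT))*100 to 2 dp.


Given: W = 32, Ttrans = 2 ms, RTT = 20 ms (= 2 * Tprop, Tprop = 10 ms)
Cycle time = Ttrans + RTT = 2 + 20 = 22 ms (first packet sent until its ACK returns)
W * Ttrans = 32 * 2 = 64 ms of sending per cycle
W * Ttrans / (Ttrans + RTT) = 64 / 22 = 2.909091
U = min(1, 2.909091) = 1.000000
U% = 100.00%

100.00


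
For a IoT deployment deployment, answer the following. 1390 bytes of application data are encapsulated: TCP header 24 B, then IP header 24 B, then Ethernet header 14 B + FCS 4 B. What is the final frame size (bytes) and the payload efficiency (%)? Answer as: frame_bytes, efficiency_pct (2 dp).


TCP segment = 1390 + 24 = 1414 B
IP packet = 1414 + 24 = 1438 B
Ethernet frame = 1438 + 14 + 4 = 1456 B
Efficiency = app / frame = 1390 / 1456 = 0.954670 = 95.4670% -> 95.47% (2 dp)

1456, 95.47


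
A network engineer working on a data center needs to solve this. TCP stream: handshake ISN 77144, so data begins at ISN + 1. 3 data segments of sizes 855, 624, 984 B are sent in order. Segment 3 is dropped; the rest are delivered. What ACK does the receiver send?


SYN uses sequence number 77144; first data byte = ISN + 1 = 77145.
Segment 1: SEQ = 77145, len = 855 B, covers [77145, 77999]
Segment 2: SEQ = 78000, len = 624 B, covers [78000, 78623]
Segment 3: SEQ = 78624, len = 984 B, covers [78624, 79607] [LOST]
In-order data received: bytes [77145, 78623] (segments 1..2).
Segment 3 missing -> gap begins at byte 78624.
Cumulative ACK = next expected in-order byte = 77145 + 855 + 624 = 78624

78624


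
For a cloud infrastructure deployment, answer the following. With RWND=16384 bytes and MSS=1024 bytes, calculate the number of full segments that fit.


Given: RWND = 16384 bytes, MSS = 1024 bytes
Full segments = floor(RWND / MSS)
Full segments = floor(16384 / 1024)
Full segments = floor(16.0) = 16

16


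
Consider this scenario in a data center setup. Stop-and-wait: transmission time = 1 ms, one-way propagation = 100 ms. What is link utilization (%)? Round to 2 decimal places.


Given: Ttrans = 1 ms, Tprop = 100 ms
RTT = 2 * Tprop = 2 * 100 = 200 ms
U = Ttrans / (Ttrans + RTT)
U = 1 / (1 + 200)
U = 1 / 201 = 0.004975
U% = 0.50%

0.50


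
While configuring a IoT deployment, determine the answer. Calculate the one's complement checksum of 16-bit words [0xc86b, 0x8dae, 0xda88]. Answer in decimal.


Given words: [0xc86b, 0x8dae, 0xda88]
Step 1: Sum all words
Raw sum = 51307 + 36270 + 55944 = 143521
Step 2: Fold carry: (12449 + 2) = 12451
One's complement = ~12451 & 0xFFFF = 53084

53084


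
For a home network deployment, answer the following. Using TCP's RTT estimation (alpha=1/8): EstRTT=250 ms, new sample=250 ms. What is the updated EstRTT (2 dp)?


Given: EstRTT = 250 ms, SampleRTT = 250 ms, alpha = 1/8
New EstRTT = (1 - alpha) * EstRTT + alpha * SampleRTT
(7/8) * 250 = 218.75
(1/8) * 250 = 31.25
New EstRTT = 218.75 + 31.25 = 250 ms -> 250.00 ms (2 dp)

250.00


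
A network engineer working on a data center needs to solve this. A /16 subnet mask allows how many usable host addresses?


Given: subnet mask /16
Host bits = 32 - 16 = 16
Total addresses = 2^16 = 65536
Usable hosts = 65536 - 2 (network + broadcast) = 65534

65534


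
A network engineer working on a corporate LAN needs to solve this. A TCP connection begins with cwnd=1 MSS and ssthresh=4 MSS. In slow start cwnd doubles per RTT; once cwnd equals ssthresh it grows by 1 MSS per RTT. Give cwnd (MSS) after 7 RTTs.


RTT 0: cwnd = 1 MSS (initial)
RTT 1: cwnd = 2 MSS (slow start, doubled)
RTT 2: cwnd = 4 MSS (slow start, doubled)
RTT 3: cwnd = 5 MSS (congestion avoidance, +1)
RTT 4: cwnd = 6 MSS (congestion avoidance, +1)
RTT 5: cwnd = 7 MSS (congestion avoidance, +1)
RTT 6: cwnd = 8 MSS (congestion avoidance, +1)
RTT 7: cwnd = 9 MSS (congestion avoidance, +1)

9


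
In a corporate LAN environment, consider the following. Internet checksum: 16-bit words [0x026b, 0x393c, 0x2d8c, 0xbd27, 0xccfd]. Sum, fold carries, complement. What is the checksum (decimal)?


Given words: [0x026b, 0x393c, 0x2d8c, 0xbd27, 0xccfd]
Step 1: Sum all words
Raw sum = 619 + 14652 + 11660 + 48423 + 52477 = 127831
Step 2: Fold carry: (62295 + 1) = 62296
One's complement = ~62296 & 0xFFFF = 3239

3239


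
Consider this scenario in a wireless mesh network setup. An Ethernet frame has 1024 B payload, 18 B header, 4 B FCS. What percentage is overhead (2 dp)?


Given: payload = 1024 B, header = 18 B, trailer = 4 B
Overhead bytes = header + trailer = 18 + 4 = 22
Total frame = payload + overhead = 1024 + 22 = 1046
Overhead % = 22 / 1046 * 100 = 2.1033% -> 2.10% (2 dp)

2.10


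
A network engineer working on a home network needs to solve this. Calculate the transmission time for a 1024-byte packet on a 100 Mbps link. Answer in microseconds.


Given: packet = 1024 bytes, bandwidth = 100 Mbps
Packet in bits = 1024 * 8 = 8192 bits
Bandwidth = 100 * 10^6 = 100000000 bps
Time = 8192 / 100000000 seconds
Time in us = 8192 * 10^6 / 100000000 = 81.92

81.92


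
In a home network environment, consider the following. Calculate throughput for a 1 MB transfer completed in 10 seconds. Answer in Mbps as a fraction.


Given: file = 1 MB, time = 10 s
File in Mb = 1 * 8 = 8 Mb
Throughput = 8 / 10 Mbps
Throughput = 4/5 Mbps

4/5


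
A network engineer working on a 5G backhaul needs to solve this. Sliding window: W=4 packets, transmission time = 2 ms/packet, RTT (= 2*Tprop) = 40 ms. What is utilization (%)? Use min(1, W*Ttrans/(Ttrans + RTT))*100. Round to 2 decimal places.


Given: W = 4, Ttrans = 2 ms, RTT = 40 ms (= 2 * Tprop, Tprop = 20 ms)
Cycle time = Ttrans + RTT = 2 + 40 = 42 ms (first packet sent until its ACK returns)
W * Ttrans = 4 * 2 = 8 ms of sending per cycle
W * Ttrans / (Ttrans + RTT) = 8 / 42 = 0.190476
U = min(1, 0.190476) = 0.190476
U% = 19.05%

19.05


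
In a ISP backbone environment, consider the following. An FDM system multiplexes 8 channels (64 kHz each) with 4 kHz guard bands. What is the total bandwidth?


Given: 8 channels, 64 kHz each, guard = 4 kHz
Channel bandwidth = 8 * 64 = 512 kHz
Guard bands = 7 gaps * 4 kHz = 28 kHz
Total = 512 + 28 = 540 kHz

540


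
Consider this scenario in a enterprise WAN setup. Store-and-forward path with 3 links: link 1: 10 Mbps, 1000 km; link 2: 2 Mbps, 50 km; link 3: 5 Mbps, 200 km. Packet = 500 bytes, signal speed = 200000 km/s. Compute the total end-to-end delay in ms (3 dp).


Packet = 500 bytes = 4000 bits. Store-and-forward: sum (t_trans + t_prop) per link.
Link 1: t_trans = 4000/(10*10^6) s = 0.4000 ms; t_prop = 1000/200000 s = 5.0000 ms; subtotal = 5.4000 ms
Link 2: t_trans = 4000/(2*10^6) s = 2.0000 ms; t_prop = 50/200000 s = 0.2500 ms; subtotal = 2.2500 ms
Link 3: t_trans = 4000/(5*10^6) s = 0.8000 ms; t_prop = 200/200000 s = 1.0000 ms; subtotal = 1.8000 ms
End-to-end = 5.4000 + 2.2500 + 1.8000 = 9.4500 ms -> 9.450 ms (3 dp)

9.450


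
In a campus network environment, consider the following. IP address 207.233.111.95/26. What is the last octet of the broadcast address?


Given: IP = 207.233.111.95, prefix = /26
Host bits = 32 - 26 = 6
Network last octet = 95 AND mask = 64
Host part size = 2^6 - 1 = 63
Broadcast last octet = 64 OR 63 = 127

127


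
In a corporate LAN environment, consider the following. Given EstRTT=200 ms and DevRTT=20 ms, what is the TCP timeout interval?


Given: EstRTT = 200 ms, DevRTT = 20 ms
Timeout = EstRTT + 4 * DevRTT
4 * DevRTT = 4 * 20 = 80
Timeout = 200 + 80 = 280 ms

280


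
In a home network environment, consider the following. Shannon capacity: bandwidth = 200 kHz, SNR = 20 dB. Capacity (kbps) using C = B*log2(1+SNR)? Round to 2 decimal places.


Given: B = 200 kHz, SNR = 20 dB
SNR linear = 10^(20/10) = 100
1 + SNR = 101
log2(101) = 6.6582114828
C = 200 * 1000 * 6.6582114828 = 1331642.2966 bps
C = 1331.642297 kbps -> 1331.64 kbps (2 dp)

1331.64


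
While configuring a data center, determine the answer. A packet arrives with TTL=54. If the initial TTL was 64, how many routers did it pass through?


Given: initial TTL = 64, received TTL = 54
Hops = initial TTL - received TTL
Hops = 64 - 54 = 10

10


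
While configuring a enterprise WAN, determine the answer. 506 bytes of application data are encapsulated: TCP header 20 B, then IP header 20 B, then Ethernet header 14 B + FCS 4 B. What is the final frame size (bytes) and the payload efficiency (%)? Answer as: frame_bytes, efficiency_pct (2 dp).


TCP segment = 506 + 20 = 526 B
IP packet = 526 + 20 = 546 B
Ethernet frame = 546 + 14 + 4 = 564 B
Efficiency = app / frame = 506 / 564 = 0.897163 = 89.7163% -> 89.72% (2 dp)

564, 89.72


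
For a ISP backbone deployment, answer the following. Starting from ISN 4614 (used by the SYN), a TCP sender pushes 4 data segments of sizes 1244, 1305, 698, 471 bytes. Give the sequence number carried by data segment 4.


The SYN occupies sequence number ISN = 4614, so the first data byte is ISN + 1 = 4615.
SEQ of data segment i = (ISN + 1) + sum of payload sizes of segments 1..i-1.
Segment 1: SEQ = 4615, payload = 1244 bytes
Segment 2: SEQ = 5859, payload = 1305 bytes
Segment 3: SEQ = 7164, payload = 698 bytes
Segment 4: SEQ = 7862, payload = 471 bytes
SEQ of segment 4 = 4615 + 1244 + 1305 + 698 = 7862

7862


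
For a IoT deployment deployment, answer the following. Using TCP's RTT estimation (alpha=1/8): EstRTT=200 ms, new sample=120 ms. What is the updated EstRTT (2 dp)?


Given: EstRTT = 200 ms, SampleRTT = 120 ms, alpha = 1/8
New EstRTT = (1 - alpha) * EstRTT + alpha * SampleRTT
(7/8) * 200 = 175
(1/8) * 120 = 15
New EstRTT = 175 + 15 = 190 ms -> 190.00 ms (2 dp)

190.00


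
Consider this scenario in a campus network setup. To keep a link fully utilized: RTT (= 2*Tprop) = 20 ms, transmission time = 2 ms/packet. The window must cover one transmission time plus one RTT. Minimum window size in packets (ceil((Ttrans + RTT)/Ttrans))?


Given: Ttrans = 2 ms, RTT = 20 ms (= 2 * Tprop, Tprop = 10 ms)
Time until first ACK returns = Ttrans + RTT = 2 + 20 = 22 ms
Need W * Ttrans >= Ttrans + RTT  ->  W >= (Ttrans + RTT) / Ttrans
(Ttrans + RTT) / Ttrans = 22 / 2 = 11
W_min = ceil(11) = 11

11


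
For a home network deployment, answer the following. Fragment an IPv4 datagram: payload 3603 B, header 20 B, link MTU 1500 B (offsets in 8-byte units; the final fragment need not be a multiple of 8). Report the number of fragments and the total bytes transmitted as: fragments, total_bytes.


Max data per non-final fragment = floor((MTU - header)/8)*8 = floor((1500 - 20)/8)*8 = floor(1480/8)*8 = 1480 B
Final fragment needs no 8-byte alignment: it can carry up to MTU - header = 1480 B
Non-final fragments needed = ceil((payload - 1480) / 1480) = ceil(2123/1480) = ceil(1.4345) = 2
Number of fragments = 2 + 1 = 3
Fragment sizes (data): 2 * 1480 B + 643 B (last, 643 <= 1480 OK)
Total bytes sent = payload + n_frags * header = 3603 + 3*20 = 3603 + 60 = 3663 B

3, 3663


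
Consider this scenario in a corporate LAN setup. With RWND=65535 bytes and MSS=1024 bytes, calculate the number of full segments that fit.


Given: RWND = 65535 bytes, MSS = 1024 bytes
Full segments = floor(RWND / MSS)
Full segments = floor(65535 / 1024)
Full segments = floor(63.999) = 63

63


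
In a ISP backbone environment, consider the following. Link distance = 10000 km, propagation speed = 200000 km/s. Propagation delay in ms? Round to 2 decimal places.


Given: distance = 10000 km, speed = 200000 km/s
Delay = distance / speed = 10000 / 200000 seconds
Delay in ms = 10000 * 1000 / 200000
Delay = 50.0000 ms
Rounded to 2 dp = 50.00 ms

50.00


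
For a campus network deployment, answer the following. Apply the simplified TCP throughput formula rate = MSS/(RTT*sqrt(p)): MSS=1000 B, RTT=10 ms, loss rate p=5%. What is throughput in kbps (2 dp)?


Given: MSS = 1000 bytes, RTT = 10 ms, loss = 5%
RTT in seconds = 10 / 1000 = 0.01
Loss rate = 5% = 0.05
sqrt(loss) = sqrt(0.05) = 0.223606797750
Throughput (bytes/s) = 1000 / (0.01 * 0.223606797750) = 447213.5955
Throughput (kbps) = 447213.5955 * 8 / 1000 = 3577.708764 -> 3577.71 kbps (2 dp)

3577.71


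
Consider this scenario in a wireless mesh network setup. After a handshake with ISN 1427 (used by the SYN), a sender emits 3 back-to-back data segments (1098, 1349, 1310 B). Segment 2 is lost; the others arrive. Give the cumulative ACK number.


SYN uses sequence number 1427; first data byte = ISN + 1 = 1428.
Segment 1: SEQ = 1428, len = 1098 B, covers [1428, 2525]
Segment 2: SEQ = 2526, len = 1349 B, covers [2526, 3874] [LOST]
Segment 3: SEQ = 3875, len = 1310 B, covers [3875, 5184]
In-order data received: bytes [1428, 2525] (segments 1..1).
Segment 2 missing -> gap begins at byte 2526; later segments buffered out of order.
Cumulative ACK = next expected in-order byte = 1428 + 1098 = 2526

2526


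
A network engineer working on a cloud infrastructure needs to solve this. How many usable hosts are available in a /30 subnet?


Given: subnet mask /30
Host bits = 32 - 30 = 2
Total addresses = 2^2 = 4
Usable hosts = 4 - 2 (network + broadcast) = 2

2


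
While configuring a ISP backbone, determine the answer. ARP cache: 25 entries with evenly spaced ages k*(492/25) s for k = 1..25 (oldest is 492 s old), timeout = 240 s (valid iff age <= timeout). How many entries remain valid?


Ages are k * 492/25 s for k = 1..25 (spacing = 19.6800 s).
Entry k is valid iff k * 492/25 <= 240 iff k <= 25 * 240 / 492 = 12.1951
n_valid = floor(12.1951) = 12
(n_stale = 25 - 12 = 13)

12


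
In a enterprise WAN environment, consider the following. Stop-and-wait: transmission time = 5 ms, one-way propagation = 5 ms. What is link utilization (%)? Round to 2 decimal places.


Given: Ttrans = 5 ms, Tprop = 5 ms
RTT = 2 * Tprop = 2 * 5 = 10 ms
U = Ttrans / (Ttrans + RTT)
U = 5 / (5 + 10)
U = 5 / 15 = 0.333333
U% = 33.33%

33.33


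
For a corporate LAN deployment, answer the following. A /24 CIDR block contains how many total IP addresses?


Given: CIDR prefix /24
Host bits = 32 - 24 = 8
Total addresses = 2^8 = 256

256


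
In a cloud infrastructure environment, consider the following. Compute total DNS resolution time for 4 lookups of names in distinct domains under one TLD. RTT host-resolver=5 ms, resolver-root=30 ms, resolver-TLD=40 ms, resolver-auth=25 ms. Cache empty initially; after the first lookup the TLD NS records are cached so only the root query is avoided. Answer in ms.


Lookup 1 (cold cache): local + root + TLD + auth = 5 + 30 + 40 + 25 = 100 ms
Lookups 2..4 (TLD NS cached -> skip root; new domain -> still ask TLD and auth): local + TLD + auth = 5 + 40 + 25 = 70 ms each
Remaining 3 lookups: 3 * 70 = 210 ms
Total = 100 + 210 = 310 ms

310


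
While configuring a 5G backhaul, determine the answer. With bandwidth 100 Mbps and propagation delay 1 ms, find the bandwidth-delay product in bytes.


Given: bandwidth = 100 Mbps, delay = 1 ms
BDP in bits = 100 * 10^6 * 1 / 1000
BDP in bits = 100000
BDP in bytes = 100000 / 8 = 12500

12500


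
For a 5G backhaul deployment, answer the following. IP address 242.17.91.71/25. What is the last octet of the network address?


Given: IP = 242.17.91.71, prefix = /25
Subnet mask = 255.255.255.128
Last octet of IP: 71
Last octet of mask: 128
Network last octet = 71 AND 128 = 0

0


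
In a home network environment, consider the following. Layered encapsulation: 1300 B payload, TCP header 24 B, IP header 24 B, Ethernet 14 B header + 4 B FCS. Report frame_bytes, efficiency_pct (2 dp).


TCP segment = 1300 + 24 = 1324 B
IP packet = 1324 + 24 = 1348 B
Ethernet frame = 1348 + 14 + 4 = 1366 B
Efficiency = app / frame = 1300 / 1366 = 0.951684 = 95.1684% -> 95.17% (2 dp)

1366, 95.17


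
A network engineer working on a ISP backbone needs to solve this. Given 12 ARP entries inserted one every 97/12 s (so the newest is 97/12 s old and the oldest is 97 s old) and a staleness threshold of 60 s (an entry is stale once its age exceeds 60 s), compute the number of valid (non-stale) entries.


Ages are k * 97/12 s for k = 1..12 (spacing = 8.0833 s).
Entry k is valid iff k * 97/12 <= 60 iff k <= 12 * 60 / 97 = 7.4227
n_valid = floor(7.4227) = 7
(n_stale = 12 - 7 = 5)

7


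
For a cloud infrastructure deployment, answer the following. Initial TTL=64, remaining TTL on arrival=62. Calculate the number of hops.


Given: initial TTL = 64, received TTL = 62
Hops = initial TTL - received TTL
Hops = 64 - 62 = 2

2


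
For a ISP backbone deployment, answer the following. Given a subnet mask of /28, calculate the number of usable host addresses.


Given: subnet mask /28
Host bits = 32 - 28 = 4
Total addresses = 2^4 = 16
Usable hosts = 16 - 2 (network + broadcast) = 14

14


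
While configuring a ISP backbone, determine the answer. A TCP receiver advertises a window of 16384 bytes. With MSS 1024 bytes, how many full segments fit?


Given: RWND = 16384 bytes, MSS = 1024 bytes
Full segments = floor(RWND / MSS)
Full segments = floor(16384 / 1024)
Full segments = floor(16.0) = 16

16


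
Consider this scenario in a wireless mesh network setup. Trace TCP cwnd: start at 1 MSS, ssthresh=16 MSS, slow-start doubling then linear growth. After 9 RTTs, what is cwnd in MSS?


RTT 0: cwnd = 1 MSS (initial)
RTT 1: cwnd = 2 MSS (slow start, doubled)
RTT 2: cwnd = 4 MSS (slow start, doubled)
RTT 3: cwnd = 8 MSS (slow start, doubled)
RTT 4: cwnd = 16 MSS (slow start, doubled)
RTT 5: cwnd = 17 MSS (congestion avoidance, +1)
RTT 6: cwnd = 18 MSS (congestion avoidance, +1)
RTT 7: cwnd = 19 MSS (congestion avoidance, +1)
RTT 8: cwnd = 20 MSS (congestion avoidance, +1)
RTT 9: cwnd = 21 MSS (congestion avoidance, +1)

21


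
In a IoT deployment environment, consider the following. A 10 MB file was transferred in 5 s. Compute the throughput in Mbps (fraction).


Given: file = 10 MB, time = 5 s
File in Mb = 10 * 8 = 80 Mb
Throughput = 80 / 5 Mbps
Throughput = 16 Mbps

16


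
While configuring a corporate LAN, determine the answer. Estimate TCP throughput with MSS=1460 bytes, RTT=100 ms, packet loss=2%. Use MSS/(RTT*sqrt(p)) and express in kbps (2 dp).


Given: MSS = 1460 bytes, RTT = 100 ms, loss = 2%
RTT in seconds = 100 / 1000 = 0.1
Loss rate = 2% = 0.02
sqrt(loss) = sqrt(0.02) = 0.141421356237
Throughput (bytes/s) = 1460 / (0.1 * 0.141421356237) = 103237.5901
Throughput (kbps) = 103237.5901 * 8 / 1000 = 825.900720 -> 825.90 kbps (2 dp)

825.90


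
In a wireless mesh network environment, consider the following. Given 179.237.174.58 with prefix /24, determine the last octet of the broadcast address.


Given: IP = 179.237.174.58, prefix = /24
Host bits = 32 - 24 = 8
Network last octet = 58 AND mask = 0
Host part size = 2^8 - 1 = 255
Broadcast last octet = 0 OR 255 = 255

255


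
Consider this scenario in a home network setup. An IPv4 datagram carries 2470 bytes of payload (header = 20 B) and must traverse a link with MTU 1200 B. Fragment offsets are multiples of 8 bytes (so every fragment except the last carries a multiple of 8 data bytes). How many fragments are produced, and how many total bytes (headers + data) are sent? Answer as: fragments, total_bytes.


Max data per non-final fragment = floor((MTU - header)/8)*8 = floor((1200 - 20)/8)*8 = floor(1180/8)*8 = 1176 B
Final fragment needs no 8-byte alignment: it can carry up to MTU - header = 1180 B
Non-final fragments needed = ceil((payload - 1180) / 1176) = ceil(1290/1176) = ceil(1.0969) = 2
Number of fragments = 2 + 1 = 3
Fragment sizes (data): 2 * 1176 B + 118 B (last, 118 <= 1180 OK)
Total bytes sent = payload + n_frags * header = 2470 + 3*20 = 2470 + 60 = 2530 B

3, 2530


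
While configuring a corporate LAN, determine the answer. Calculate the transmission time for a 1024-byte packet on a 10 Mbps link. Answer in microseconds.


Given: packet = 1024 bytes, bandwidth = 10 Mbps
Packet in bits = 1024 * 8 = 8192 bits
Bandwidth = 10 * 10^6 = 10000000 bps
Time = 8192 / 10000000 seconds
Time in us = 8192 * 10^6 / 10000000 = 819.2

819.2


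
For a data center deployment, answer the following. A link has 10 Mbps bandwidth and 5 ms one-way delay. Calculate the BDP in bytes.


Given: bandwidth = 10 Mbps, delay = 5 ms
BDP in bits = 10 * 10^6 * 5 / 1000
BDP in bits = 50000
BDP in bytes = 50000 / 8 = 6250

6250


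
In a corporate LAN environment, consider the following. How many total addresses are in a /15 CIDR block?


Given: CIDR prefix /15
Host bits = 32 - 15 = 17
Total addresses = 2^17 = 131072

131072


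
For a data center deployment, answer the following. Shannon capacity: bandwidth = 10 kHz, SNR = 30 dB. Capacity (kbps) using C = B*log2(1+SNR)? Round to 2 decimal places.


Given: B = 10 kHz, SNR = 30 dB
SNR linear = 10^(30/10) = 1000
1 + SNR = 1001
log2(1001) = 9.9672262588
C = 10 * 1000 * 9.9672262588 = 99672.2626 bps
C = 99.672263 kbps -> 99.67 kbps (2 dp)

99.67


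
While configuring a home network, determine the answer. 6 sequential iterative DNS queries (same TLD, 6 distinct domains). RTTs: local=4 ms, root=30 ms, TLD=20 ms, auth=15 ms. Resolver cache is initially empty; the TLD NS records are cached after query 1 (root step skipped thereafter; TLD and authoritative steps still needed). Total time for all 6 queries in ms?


Lookup 1 (cold cache): local + root + TLD + auth = 4 + 30 + 20 + 15 = 69 ms
Lookups 2..6 (TLD NS cached -> skip root; new domain -> still ask TLD and auth): local + TLD + auth = 4 + 20 + 15 = 39 ms each
Remaining 5 lookups: 5 * 39 = 195 ms
Total = 69 + 195 = 264 ms

264


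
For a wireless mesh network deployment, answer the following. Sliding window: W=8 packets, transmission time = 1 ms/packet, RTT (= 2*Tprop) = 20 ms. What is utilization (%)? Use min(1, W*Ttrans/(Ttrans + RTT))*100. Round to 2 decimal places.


Given: W = 8, Ttrans = 1 ms, RTT = 20 ms (= 2 * Tprop, Tprop = 10 ms)
Cycle time = Ttrans + RTT = 1 + 20 = 21 ms (first packet sent until its ACK returns)
W * Ttrans = 8 * 1 = 8 ms of sending per cycle
W * Ttrans / (Ttrans + RTT) = 8 / 21 = 0.380952
U = min(1, 0.380952) = 0.380952
U% = 38.10%

38.10


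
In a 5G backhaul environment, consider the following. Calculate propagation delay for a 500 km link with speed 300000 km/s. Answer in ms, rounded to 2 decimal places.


Given: distance = 500 km, speed = 300000 km/s
Delay = distance / speed = 500 / 300000 seconds
Delay in ms = 500 * 1000 / 300000
Delay = 1.6667 ms
Rounded to 2 dp = 1.67 ms

1.67


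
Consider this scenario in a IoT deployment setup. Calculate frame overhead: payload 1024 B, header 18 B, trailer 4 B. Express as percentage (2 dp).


Given: payload = 1024 B, header = 18 B, trailer = 4 B
Overhead bytes = header + trailer = 18 + 4 = 22
Total frame = payload + overhead = 1024 + 22 = 1046
Overhead % = 22 / 1046 * 100 = 2.1033% -> 2.10% (2 dp)

2.10


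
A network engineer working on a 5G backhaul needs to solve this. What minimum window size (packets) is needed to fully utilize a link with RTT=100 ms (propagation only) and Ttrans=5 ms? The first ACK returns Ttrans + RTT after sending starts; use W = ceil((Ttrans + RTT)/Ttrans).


Given: Ttrans = 5 ms, RTT = 100 ms (= 2 * Tprop, Tprop = 50 ms)
Time until first ACK returns = Ttrans + RTT = 5 + 100 = 105 ms
Need W * Ttrans >= Ttrans + RTT  ->  W >= (Ttrans + RTT) / Ttrans
(Ttrans + RTT) / Ttrans = 105 / 5 = 21
W_min = ceil(21) = 21

21


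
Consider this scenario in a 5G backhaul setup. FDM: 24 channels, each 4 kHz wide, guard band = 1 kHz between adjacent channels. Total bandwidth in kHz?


Given: 24 channels, 4 kHz each, guard = 1 kHz
Channel bandwidth = 24 * 4 = 96 kHz
Guard bands = 23 gaps * 1 kHz = 23 kHz
Total = 96 + 23 = 119 kHz

119


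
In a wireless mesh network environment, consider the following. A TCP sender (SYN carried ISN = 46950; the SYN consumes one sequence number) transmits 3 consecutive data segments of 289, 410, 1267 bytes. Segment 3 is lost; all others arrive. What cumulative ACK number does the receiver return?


SYN uses sequence number 46950; first data byte = ISN + 1 = 46951.
Segment 1: SEQ = 46951, len = 289 B, covers [46951, 47239]
Segment 2: SEQ = 47240, len = 410 B, covers [47240, 47649]
Segment 3: SEQ = 47650, len = 1267 B, covers [47650, 48916] [LOST]
In-order data received: bytes [46951, 47649] (segments 1..2).
Segment 3 missing -> gap begins at byte 47650.
Cumulative ACK = next expected in-order byte = 46951 + 289 + 410 = 47650

47650


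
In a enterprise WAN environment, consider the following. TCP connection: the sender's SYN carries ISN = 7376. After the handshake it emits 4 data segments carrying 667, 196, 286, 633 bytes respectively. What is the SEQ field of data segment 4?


The SYN occupies sequence number ISN = 7376, so the first data byte is ISN + 1 = 7377.
SEQ of data segment i = (ISN + 1) + sum of payload sizes of segments 1..i-1.
Segment 1: SEQ = 7377, payload = 667 bytes
Segment 2: SEQ = 8044, payload = 196 bytes
Segment 3: SEQ = 8240, payload = 286 bytes
Segment 4: SEQ = 8526, payload = 633 bytes
SEQ of segment 4 = 7377 + 667 + 196 + 286 = 8526

8526


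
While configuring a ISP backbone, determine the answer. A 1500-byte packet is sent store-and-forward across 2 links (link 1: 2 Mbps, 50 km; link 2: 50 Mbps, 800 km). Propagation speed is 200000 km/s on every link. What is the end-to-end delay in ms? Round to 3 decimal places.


Packet = 1500 bytes = 12000 bits. Store-and-forward: sum (t_trans + t_prop) per link.
Link 1: t_trans = 12000/(2*10^6) s = 6.0000 ms; t_prop = 50/200000 s = 0.2500 ms; subtotal = 6.2500 ms
Link 2: t_trans = 12000/(50*10^6) s = 0.2400 ms; t_prop = 800/200000 s = 4.0000 ms; subtotal = 4.2400 ms
End-to-end = 6.2500 + 4.2400 = 10.4900 ms -> 10.490 ms (3 dp)

10.490


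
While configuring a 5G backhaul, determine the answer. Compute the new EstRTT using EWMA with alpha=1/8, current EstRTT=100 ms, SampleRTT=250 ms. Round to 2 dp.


Given: EstRTT = 100 ms, SampleRTT = 250 ms, alpha = 1/8
New EstRTT = (1 - alpha) * EstRTT + alpha * SampleRTT
(7/8) * 100 = 87.5
(1/8) * 250 = 31.25
New EstRTT = 87.5 + 31.25 = 118.75 ms -> 118.75 ms (2 dp)

118.75


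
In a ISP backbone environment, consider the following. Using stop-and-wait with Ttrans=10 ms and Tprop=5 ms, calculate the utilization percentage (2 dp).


Given: Ttrans = 10 ms, Tprop = 5 ms
RTT = 2 * Tprop = 2 * 5 = 10 ms
U = Ttrans / (Ttrans + RTT)
U = 10 / (10 + 10)
U = 10 / 20 = 0.5
U% = 50.00%

50.00


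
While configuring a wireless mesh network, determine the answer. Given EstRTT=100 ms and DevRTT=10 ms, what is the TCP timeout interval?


Given: EstRTT = 100 ms, DevRTT = 10 ms
Timeout = EstRTT + 4 * DevRTT
4 * DevRTT = 4 * 10 = 40
Timeout = 100 + 40 = 140 ms

140


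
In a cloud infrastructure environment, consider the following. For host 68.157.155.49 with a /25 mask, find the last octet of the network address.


Given: IP = 68.157.155.49, prefix = /25
Subnet mask = 255.255.255.128
Last octet of IP: 49
Last octet of mask: 128
Network last octet = 49 AND 128 = 0

0


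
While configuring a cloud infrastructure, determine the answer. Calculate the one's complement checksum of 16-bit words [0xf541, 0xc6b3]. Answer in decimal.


Given words: [0xf541, 0xc6b3]
Step 1: Sum all words
Raw sum = 62785 + 50867 = 113652
Step 2: Fold carry: (48116 + 1) = 48117
One's complement = ~48117 & 0xFFFF = 17418

17418


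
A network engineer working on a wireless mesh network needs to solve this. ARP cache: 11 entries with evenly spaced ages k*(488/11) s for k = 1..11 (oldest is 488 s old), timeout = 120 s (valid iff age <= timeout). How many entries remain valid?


Ages are k * 488/11 s for k = 1..11 (spacing = 44.3636 s).
Entry k is valid iff k * 488/11 <= 120 iff k <= 11 * 120 / 488 = 2.7049
n_valid = floor(2.7049) = 2
(n_stale = 11 - 2 = 9)

2


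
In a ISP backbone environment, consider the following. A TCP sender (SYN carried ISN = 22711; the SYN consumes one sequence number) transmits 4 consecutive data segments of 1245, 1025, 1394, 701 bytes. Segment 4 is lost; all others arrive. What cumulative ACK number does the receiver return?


SYN uses sequence number 22711; first data byte = ISN + 1 = 22712.
Segment 1: SEQ = 22712, len = 1245 B, covers [22712, 23956]
Segment 2: SEQ = 23957, len = 1025 B, covers [23957, 24981]
Segment 3: SEQ = 24982, len = 1394 B, covers [24982, 26375]
Segment 4: SEQ = 26376, len = 701 B, covers [26376, 27076] [LOST]
In-order data received: bytes [22712, 26375] (segments 1..3).
Segment 4 missing -> gap begins at byte 26376.
Cumulative ACK = next expected in-order byte = 22712 + 1245 + 1025 + 1394 = 26376

26376
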